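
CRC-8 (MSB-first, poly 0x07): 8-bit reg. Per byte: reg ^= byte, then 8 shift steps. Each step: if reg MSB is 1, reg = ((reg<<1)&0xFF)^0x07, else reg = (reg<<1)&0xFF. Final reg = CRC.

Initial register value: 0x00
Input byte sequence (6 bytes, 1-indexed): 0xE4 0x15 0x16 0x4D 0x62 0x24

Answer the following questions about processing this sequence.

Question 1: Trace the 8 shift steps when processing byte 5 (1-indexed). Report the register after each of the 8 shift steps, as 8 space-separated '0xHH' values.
After byte 1 (0xE4): reg=0xB2
After byte 2 (0x15): reg=0x7C
After byte 3 (0x16): reg=0x11
After byte 4 (0x4D): reg=0x93
Register before byte 5: 0x93
After XOR with byte 0x62: 0xF1

Answer: 0xE5 0xCD 0x9D 0x3D 0x7A 0xF4 0xEF 0xD9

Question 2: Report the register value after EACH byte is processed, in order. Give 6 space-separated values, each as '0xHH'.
0xB2 0x7C 0x11 0x93 0xD9 0xFD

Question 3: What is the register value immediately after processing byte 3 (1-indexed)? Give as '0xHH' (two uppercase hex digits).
Answer: 0x11

Derivation:
After byte 1 (0xE4): reg=0xB2
After byte 2 (0x15): reg=0x7C
After byte 3 (0x16): reg=0x11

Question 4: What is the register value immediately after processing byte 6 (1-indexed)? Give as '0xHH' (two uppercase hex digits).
After byte 1 (0xE4): reg=0xB2
After byte 2 (0x15): reg=0x7C
After byte 3 (0x16): reg=0x11
After byte 4 (0x4D): reg=0x93
After byte 5 (0x62): reg=0xD9
After byte 6 (0x24): reg=0xFD

Answer: 0xFD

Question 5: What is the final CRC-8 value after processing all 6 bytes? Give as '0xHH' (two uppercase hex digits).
Answer: 0xFD

Derivation:
After byte 1 (0xE4): reg=0xB2
After byte 2 (0x15): reg=0x7C
After byte 3 (0x16): reg=0x11
After byte 4 (0x4D): reg=0x93
After byte 5 (0x62): reg=0xD9
After byte 6 (0x24): reg=0xFD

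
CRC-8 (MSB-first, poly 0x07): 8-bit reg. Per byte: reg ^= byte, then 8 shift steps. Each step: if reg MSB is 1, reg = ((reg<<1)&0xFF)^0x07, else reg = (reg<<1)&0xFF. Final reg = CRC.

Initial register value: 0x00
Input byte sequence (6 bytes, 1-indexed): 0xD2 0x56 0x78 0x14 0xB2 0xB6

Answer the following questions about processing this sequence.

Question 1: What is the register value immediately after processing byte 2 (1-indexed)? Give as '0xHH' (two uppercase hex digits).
Answer: 0x35

Derivation:
After byte 1 (0xD2): reg=0x30
After byte 2 (0x56): reg=0x35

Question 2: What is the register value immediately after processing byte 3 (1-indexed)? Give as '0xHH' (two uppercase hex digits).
Answer: 0xE4

Derivation:
After byte 1 (0xD2): reg=0x30
After byte 2 (0x56): reg=0x35
After byte 3 (0x78): reg=0xE4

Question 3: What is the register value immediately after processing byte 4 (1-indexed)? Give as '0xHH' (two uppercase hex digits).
After byte 1 (0xD2): reg=0x30
After byte 2 (0x56): reg=0x35
After byte 3 (0x78): reg=0xE4
After byte 4 (0x14): reg=0xDE

Answer: 0xDE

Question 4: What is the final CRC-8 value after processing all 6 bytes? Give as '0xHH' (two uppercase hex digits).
Answer: 0x02

Derivation:
After byte 1 (0xD2): reg=0x30
After byte 2 (0x56): reg=0x35
After byte 3 (0x78): reg=0xE4
After byte 4 (0x14): reg=0xDE
After byte 5 (0xB2): reg=0x03
After byte 6 (0xB6): reg=0x02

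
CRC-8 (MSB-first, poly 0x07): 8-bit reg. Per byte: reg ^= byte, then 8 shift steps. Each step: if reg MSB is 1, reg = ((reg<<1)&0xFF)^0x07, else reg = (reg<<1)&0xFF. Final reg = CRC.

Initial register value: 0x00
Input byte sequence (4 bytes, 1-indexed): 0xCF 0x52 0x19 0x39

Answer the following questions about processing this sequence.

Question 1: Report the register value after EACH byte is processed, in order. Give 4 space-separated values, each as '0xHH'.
0x63 0x97 0xA3 0xCF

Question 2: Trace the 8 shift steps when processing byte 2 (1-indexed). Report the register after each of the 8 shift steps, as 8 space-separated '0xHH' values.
Answer: 0x62 0xC4 0x8F 0x19 0x32 0x64 0xC8 0x97

Derivation:
After byte 1 (0xCF): reg=0x63
Register before byte 2: 0x63
After XOR with byte 0x52: 0x31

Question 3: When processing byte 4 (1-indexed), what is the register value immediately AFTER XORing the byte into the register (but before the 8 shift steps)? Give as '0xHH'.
Register before byte 4: 0xA3
Byte 4: 0x39
0xA3 XOR 0x39 = 0x9A

Answer: 0x9A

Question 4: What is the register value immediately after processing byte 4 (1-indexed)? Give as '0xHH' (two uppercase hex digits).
Answer: 0xCF

Derivation:
After byte 1 (0xCF): reg=0x63
After byte 2 (0x52): reg=0x97
After byte 3 (0x19): reg=0xA3
After byte 4 (0x39): reg=0xCF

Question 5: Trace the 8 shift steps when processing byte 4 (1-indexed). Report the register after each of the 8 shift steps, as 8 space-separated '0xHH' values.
After byte 1 (0xCF): reg=0x63
After byte 2 (0x52): reg=0x97
After byte 3 (0x19): reg=0xA3
Register before byte 4: 0xA3
After XOR with byte 0x39: 0x9A

Answer: 0x33 0x66 0xCC 0x9F 0x39 0x72 0xE4 0xCF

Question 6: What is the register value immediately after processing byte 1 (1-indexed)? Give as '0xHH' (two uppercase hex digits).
Answer: 0x63

Derivation:
After byte 1 (0xCF): reg=0x63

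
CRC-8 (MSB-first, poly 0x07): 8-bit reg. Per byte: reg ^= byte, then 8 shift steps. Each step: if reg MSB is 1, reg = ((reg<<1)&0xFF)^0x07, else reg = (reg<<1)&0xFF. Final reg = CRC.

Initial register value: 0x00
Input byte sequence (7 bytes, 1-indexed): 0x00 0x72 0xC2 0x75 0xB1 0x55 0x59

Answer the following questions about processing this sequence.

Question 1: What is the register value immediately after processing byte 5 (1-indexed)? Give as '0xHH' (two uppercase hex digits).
After byte 1 (0x00): reg=0x00
After byte 2 (0x72): reg=0x59
After byte 3 (0xC2): reg=0xC8
After byte 4 (0x75): reg=0x3A
After byte 5 (0xB1): reg=0xB8

Answer: 0xB8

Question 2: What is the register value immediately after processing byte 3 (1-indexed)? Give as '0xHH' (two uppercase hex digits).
After byte 1 (0x00): reg=0x00
After byte 2 (0x72): reg=0x59
After byte 3 (0xC2): reg=0xC8

Answer: 0xC8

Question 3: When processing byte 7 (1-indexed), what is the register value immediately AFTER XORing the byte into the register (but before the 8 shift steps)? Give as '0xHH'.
Answer: 0xD4

Derivation:
Register before byte 7: 0x8D
Byte 7: 0x59
0x8D XOR 0x59 = 0xD4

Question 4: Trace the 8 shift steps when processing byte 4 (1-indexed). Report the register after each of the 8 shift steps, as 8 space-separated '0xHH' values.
Answer: 0x7D 0xFA 0xF3 0xE1 0xC5 0x8D 0x1D 0x3A

Derivation:
After byte 1 (0x00): reg=0x00
After byte 2 (0x72): reg=0x59
After byte 3 (0xC2): reg=0xC8
Register before byte 4: 0xC8
After XOR with byte 0x75: 0xBD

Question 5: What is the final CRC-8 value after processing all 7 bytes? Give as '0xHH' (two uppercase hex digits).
Answer: 0x22

Derivation:
After byte 1 (0x00): reg=0x00
After byte 2 (0x72): reg=0x59
After byte 3 (0xC2): reg=0xC8
After byte 4 (0x75): reg=0x3A
After byte 5 (0xB1): reg=0xB8
After byte 6 (0x55): reg=0x8D
After byte 7 (0x59): reg=0x22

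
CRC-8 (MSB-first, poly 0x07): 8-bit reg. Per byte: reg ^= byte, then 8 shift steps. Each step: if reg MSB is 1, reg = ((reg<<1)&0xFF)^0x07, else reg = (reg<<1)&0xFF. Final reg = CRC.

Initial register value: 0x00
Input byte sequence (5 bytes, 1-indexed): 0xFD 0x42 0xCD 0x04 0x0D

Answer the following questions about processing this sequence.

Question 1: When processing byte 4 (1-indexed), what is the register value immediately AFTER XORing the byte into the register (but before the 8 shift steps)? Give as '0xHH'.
Answer: 0xE5

Derivation:
Register before byte 4: 0xE1
Byte 4: 0x04
0xE1 XOR 0x04 = 0xE5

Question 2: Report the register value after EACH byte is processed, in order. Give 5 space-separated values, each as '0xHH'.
0xFD 0x34 0xE1 0xB5 0x21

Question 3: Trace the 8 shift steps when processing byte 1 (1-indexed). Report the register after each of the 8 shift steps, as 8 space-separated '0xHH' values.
Register before byte 1: 0x00
After XOR with byte 0xFD: 0xFD

Answer: 0xFD 0xFD 0xFD 0xFD 0xFD 0xFD 0xFD 0xFD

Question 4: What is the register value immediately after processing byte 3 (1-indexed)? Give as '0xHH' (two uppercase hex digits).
Answer: 0xE1

Derivation:
After byte 1 (0xFD): reg=0xFD
After byte 2 (0x42): reg=0x34
After byte 3 (0xCD): reg=0xE1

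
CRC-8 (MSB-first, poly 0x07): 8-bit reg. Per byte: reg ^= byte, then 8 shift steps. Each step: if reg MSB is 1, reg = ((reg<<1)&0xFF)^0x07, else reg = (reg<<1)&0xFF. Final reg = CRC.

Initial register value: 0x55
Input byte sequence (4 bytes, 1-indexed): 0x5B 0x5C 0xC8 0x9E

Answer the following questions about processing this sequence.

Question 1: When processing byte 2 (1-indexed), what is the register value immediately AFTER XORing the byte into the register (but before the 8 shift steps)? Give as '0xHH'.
Register before byte 2: 0x2A
Byte 2: 0x5C
0x2A XOR 0x5C = 0x76

Answer: 0x76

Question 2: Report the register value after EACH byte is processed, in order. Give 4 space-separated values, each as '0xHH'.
0x2A 0x45 0xAA 0x8C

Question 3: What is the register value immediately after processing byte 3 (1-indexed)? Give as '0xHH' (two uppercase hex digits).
Answer: 0xAA

Derivation:
After byte 1 (0x5B): reg=0x2A
After byte 2 (0x5C): reg=0x45
After byte 3 (0xC8): reg=0xAA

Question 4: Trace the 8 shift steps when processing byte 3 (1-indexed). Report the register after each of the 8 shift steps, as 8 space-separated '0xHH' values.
After byte 1 (0x5B): reg=0x2A
After byte 2 (0x5C): reg=0x45
Register before byte 3: 0x45
After XOR with byte 0xC8: 0x8D

Answer: 0x1D 0x3A 0x74 0xE8 0xD7 0xA9 0x55 0xAA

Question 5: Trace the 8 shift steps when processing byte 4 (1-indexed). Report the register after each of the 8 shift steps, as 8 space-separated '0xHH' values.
After byte 1 (0x5B): reg=0x2A
After byte 2 (0x5C): reg=0x45
After byte 3 (0xC8): reg=0xAA
Register before byte 4: 0xAA
After XOR with byte 0x9E: 0x34

Answer: 0x68 0xD0 0xA7 0x49 0x92 0x23 0x46 0x8C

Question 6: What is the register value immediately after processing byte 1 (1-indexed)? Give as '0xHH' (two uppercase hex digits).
Answer: 0x2A

Derivation:
After byte 1 (0x5B): reg=0x2A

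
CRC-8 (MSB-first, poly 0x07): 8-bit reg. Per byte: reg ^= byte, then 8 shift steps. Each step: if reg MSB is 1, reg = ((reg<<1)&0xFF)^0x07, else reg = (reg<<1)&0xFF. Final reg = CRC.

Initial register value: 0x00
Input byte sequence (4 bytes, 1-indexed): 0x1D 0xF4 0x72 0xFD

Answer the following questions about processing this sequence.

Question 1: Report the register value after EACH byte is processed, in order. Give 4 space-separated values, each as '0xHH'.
0x53 0x7C 0x2A 0x2B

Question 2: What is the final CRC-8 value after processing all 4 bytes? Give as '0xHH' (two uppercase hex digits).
Answer: 0x2B

Derivation:
After byte 1 (0x1D): reg=0x53
After byte 2 (0xF4): reg=0x7C
After byte 3 (0x72): reg=0x2A
After byte 4 (0xFD): reg=0x2B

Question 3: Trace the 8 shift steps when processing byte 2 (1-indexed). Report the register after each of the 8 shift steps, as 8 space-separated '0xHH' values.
After byte 1 (0x1D): reg=0x53
Register before byte 2: 0x53
After XOR with byte 0xF4: 0xA7

Answer: 0x49 0x92 0x23 0x46 0x8C 0x1F 0x3E 0x7C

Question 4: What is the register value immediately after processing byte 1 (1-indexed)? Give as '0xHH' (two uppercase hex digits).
After byte 1 (0x1D): reg=0x53

Answer: 0x53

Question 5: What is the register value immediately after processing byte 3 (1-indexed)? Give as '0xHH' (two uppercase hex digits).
After byte 1 (0x1D): reg=0x53
After byte 2 (0xF4): reg=0x7C
After byte 3 (0x72): reg=0x2A

Answer: 0x2A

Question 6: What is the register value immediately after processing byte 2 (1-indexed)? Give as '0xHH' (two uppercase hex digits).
After byte 1 (0x1D): reg=0x53
After byte 2 (0xF4): reg=0x7C

Answer: 0x7C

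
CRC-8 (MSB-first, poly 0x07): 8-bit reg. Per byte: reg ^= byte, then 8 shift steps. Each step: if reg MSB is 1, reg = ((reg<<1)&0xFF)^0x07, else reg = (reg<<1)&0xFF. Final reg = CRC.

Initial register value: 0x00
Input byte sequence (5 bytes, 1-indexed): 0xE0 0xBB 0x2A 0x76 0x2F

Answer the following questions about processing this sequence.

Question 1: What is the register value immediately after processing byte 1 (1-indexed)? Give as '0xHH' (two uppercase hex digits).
After byte 1 (0xE0): reg=0xAE

Answer: 0xAE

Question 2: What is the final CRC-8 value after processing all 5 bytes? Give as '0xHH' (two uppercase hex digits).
After byte 1 (0xE0): reg=0xAE
After byte 2 (0xBB): reg=0x6B
After byte 3 (0x2A): reg=0xC0
After byte 4 (0x76): reg=0x0B
After byte 5 (0x2F): reg=0xFC

Answer: 0xFC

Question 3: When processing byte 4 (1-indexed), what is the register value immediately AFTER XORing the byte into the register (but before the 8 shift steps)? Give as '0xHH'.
Answer: 0xB6

Derivation:
Register before byte 4: 0xC0
Byte 4: 0x76
0xC0 XOR 0x76 = 0xB6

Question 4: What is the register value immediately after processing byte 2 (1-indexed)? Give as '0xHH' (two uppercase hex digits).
After byte 1 (0xE0): reg=0xAE
After byte 2 (0xBB): reg=0x6B

Answer: 0x6B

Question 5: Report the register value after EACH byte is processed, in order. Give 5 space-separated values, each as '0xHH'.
0xAE 0x6B 0xC0 0x0B 0xFC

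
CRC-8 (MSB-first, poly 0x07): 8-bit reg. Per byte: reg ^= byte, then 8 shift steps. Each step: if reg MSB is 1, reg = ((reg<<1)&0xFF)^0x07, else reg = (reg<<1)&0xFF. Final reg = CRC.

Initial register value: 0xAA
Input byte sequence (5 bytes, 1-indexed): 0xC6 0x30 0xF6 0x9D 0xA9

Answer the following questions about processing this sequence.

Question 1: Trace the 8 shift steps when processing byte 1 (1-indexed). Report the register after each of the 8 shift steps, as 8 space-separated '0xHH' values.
Register before byte 1: 0xAA
After XOR with byte 0xC6: 0x6C

Answer: 0xD8 0xB7 0x69 0xD2 0xA3 0x41 0x82 0x03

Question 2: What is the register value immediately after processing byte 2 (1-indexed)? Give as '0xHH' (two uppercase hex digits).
Answer: 0x99

Derivation:
After byte 1 (0xC6): reg=0x03
After byte 2 (0x30): reg=0x99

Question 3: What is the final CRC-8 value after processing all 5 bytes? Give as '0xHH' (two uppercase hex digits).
After byte 1 (0xC6): reg=0x03
After byte 2 (0x30): reg=0x99
After byte 3 (0xF6): reg=0x0A
After byte 4 (0x9D): reg=0xEC
After byte 5 (0xA9): reg=0xDC

Answer: 0xDC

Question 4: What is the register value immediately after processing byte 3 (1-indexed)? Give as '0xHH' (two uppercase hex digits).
Answer: 0x0A

Derivation:
After byte 1 (0xC6): reg=0x03
After byte 2 (0x30): reg=0x99
After byte 3 (0xF6): reg=0x0A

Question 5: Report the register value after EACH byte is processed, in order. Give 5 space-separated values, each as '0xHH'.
0x03 0x99 0x0A 0xEC 0xDC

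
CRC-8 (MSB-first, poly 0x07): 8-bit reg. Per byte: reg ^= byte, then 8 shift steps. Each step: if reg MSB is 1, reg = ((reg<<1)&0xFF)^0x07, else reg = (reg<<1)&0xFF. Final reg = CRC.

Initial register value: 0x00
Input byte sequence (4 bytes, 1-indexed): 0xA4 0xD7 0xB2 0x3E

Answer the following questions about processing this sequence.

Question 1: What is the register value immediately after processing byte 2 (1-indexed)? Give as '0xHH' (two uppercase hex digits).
After byte 1 (0xA4): reg=0x75
After byte 2 (0xD7): reg=0x67

Answer: 0x67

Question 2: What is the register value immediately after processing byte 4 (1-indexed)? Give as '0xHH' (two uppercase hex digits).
Answer: 0x41

Derivation:
After byte 1 (0xA4): reg=0x75
After byte 2 (0xD7): reg=0x67
After byte 3 (0xB2): reg=0x25
After byte 4 (0x3E): reg=0x41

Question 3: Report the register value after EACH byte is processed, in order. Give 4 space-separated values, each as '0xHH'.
0x75 0x67 0x25 0x41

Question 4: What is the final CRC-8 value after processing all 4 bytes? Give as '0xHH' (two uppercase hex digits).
After byte 1 (0xA4): reg=0x75
After byte 2 (0xD7): reg=0x67
After byte 3 (0xB2): reg=0x25
After byte 4 (0x3E): reg=0x41

Answer: 0x41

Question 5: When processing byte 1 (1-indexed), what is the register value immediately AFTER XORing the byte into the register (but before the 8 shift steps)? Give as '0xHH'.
Register before byte 1: 0x00
Byte 1: 0xA4
0x00 XOR 0xA4 = 0xA4

Answer: 0xA4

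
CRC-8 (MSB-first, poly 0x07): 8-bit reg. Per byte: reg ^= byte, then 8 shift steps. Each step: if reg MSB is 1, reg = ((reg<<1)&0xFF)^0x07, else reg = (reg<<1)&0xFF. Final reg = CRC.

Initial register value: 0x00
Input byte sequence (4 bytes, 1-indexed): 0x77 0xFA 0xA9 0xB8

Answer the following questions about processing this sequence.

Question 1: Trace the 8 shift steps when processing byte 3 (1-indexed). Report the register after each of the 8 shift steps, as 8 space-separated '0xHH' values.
Answer: 0x17 0x2E 0x5C 0xB8 0x77 0xEE 0xDB 0xB1

Derivation:
After byte 1 (0x77): reg=0x42
After byte 2 (0xFA): reg=0x21
Register before byte 3: 0x21
After XOR with byte 0xA9: 0x88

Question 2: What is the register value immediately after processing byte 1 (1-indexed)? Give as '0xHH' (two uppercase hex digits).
After byte 1 (0x77): reg=0x42

Answer: 0x42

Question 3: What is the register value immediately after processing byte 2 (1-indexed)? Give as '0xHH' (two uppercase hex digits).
Answer: 0x21

Derivation:
After byte 1 (0x77): reg=0x42
After byte 2 (0xFA): reg=0x21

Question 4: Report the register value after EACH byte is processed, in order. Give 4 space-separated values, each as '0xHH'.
0x42 0x21 0xB1 0x3F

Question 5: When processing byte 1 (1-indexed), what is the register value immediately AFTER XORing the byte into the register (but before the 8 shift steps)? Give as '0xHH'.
Register before byte 1: 0x00
Byte 1: 0x77
0x00 XOR 0x77 = 0x77

Answer: 0x77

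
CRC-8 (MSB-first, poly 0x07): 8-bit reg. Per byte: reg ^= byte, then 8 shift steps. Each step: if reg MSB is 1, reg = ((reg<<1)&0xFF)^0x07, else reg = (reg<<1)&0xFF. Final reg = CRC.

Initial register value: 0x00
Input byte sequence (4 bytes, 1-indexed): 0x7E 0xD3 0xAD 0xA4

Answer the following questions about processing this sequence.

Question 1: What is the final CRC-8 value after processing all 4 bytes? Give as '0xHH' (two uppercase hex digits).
Answer: 0xE0

Derivation:
After byte 1 (0x7E): reg=0x7D
After byte 2 (0xD3): reg=0x43
After byte 3 (0xAD): reg=0x84
After byte 4 (0xA4): reg=0xE0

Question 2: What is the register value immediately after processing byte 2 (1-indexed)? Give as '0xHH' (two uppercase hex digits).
Answer: 0x43

Derivation:
After byte 1 (0x7E): reg=0x7D
After byte 2 (0xD3): reg=0x43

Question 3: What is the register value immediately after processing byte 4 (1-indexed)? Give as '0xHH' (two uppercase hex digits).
After byte 1 (0x7E): reg=0x7D
After byte 2 (0xD3): reg=0x43
After byte 3 (0xAD): reg=0x84
After byte 4 (0xA4): reg=0xE0

Answer: 0xE0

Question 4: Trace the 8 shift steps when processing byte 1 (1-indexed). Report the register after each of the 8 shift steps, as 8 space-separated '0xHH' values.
Register before byte 1: 0x00
After XOR with byte 0x7E: 0x7E

Answer: 0xFC 0xFF 0xF9 0xF5 0xED 0xDD 0xBD 0x7D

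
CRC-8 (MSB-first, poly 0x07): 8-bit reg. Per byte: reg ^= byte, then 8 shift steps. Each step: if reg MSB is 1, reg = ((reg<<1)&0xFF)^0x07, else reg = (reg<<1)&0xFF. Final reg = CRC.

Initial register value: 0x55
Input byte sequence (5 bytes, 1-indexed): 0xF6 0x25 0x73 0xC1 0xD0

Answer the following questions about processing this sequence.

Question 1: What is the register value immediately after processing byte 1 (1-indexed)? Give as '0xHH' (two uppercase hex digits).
Answer: 0x60

Derivation:
After byte 1 (0xF6): reg=0x60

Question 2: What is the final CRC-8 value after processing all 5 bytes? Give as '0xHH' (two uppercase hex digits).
Answer: 0xC9

Derivation:
After byte 1 (0xF6): reg=0x60
After byte 2 (0x25): reg=0xDC
After byte 3 (0x73): reg=0x44
After byte 4 (0xC1): reg=0x92
After byte 5 (0xD0): reg=0xC9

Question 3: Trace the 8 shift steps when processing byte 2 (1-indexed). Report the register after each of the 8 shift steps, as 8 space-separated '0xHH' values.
After byte 1 (0xF6): reg=0x60
Register before byte 2: 0x60
After XOR with byte 0x25: 0x45

Answer: 0x8A 0x13 0x26 0x4C 0x98 0x37 0x6E 0xDC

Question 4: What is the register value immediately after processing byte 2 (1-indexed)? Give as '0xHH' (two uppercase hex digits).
Answer: 0xDC

Derivation:
After byte 1 (0xF6): reg=0x60
After byte 2 (0x25): reg=0xDC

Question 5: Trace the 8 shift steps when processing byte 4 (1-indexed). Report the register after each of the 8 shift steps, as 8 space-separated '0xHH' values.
After byte 1 (0xF6): reg=0x60
After byte 2 (0x25): reg=0xDC
After byte 3 (0x73): reg=0x44
Register before byte 4: 0x44
After XOR with byte 0xC1: 0x85

Answer: 0x0D 0x1A 0x34 0x68 0xD0 0xA7 0x49 0x92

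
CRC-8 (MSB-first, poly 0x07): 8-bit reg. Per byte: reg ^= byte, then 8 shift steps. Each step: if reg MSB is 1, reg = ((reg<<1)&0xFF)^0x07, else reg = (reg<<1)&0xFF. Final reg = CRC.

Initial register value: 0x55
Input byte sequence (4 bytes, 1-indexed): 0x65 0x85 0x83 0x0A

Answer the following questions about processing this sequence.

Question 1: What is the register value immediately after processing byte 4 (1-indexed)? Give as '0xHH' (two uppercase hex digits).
After byte 1 (0x65): reg=0x90
After byte 2 (0x85): reg=0x6B
After byte 3 (0x83): reg=0x96
After byte 4 (0x0A): reg=0xDD

Answer: 0xDD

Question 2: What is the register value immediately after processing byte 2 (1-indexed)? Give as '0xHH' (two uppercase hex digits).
After byte 1 (0x65): reg=0x90
After byte 2 (0x85): reg=0x6B

Answer: 0x6B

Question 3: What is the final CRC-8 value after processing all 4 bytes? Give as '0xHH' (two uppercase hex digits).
After byte 1 (0x65): reg=0x90
After byte 2 (0x85): reg=0x6B
After byte 3 (0x83): reg=0x96
After byte 4 (0x0A): reg=0xDD

Answer: 0xDD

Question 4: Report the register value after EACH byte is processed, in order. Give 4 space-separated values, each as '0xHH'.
0x90 0x6B 0x96 0xDD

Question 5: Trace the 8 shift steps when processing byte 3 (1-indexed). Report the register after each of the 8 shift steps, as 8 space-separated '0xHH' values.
Answer: 0xD7 0xA9 0x55 0xAA 0x53 0xA6 0x4B 0x96

Derivation:
After byte 1 (0x65): reg=0x90
After byte 2 (0x85): reg=0x6B
Register before byte 3: 0x6B
After XOR with byte 0x83: 0xE8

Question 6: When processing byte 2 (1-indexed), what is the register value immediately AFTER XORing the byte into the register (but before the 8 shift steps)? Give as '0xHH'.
Register before byte 2: 0x90
Byte 2: 0x85
0x90 XOR 0x85 = 0x15

Answer: 0x15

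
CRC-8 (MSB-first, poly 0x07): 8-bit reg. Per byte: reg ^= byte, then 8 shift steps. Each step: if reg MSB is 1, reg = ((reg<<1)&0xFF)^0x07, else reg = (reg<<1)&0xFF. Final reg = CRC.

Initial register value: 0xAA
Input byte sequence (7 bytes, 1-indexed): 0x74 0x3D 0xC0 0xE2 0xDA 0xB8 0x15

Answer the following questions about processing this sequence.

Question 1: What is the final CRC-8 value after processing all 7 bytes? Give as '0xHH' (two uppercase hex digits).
After byte 1 (0x74): reg=0x14
After byte 2 (0x3D): reg=0xDF
After byte 3 (0xC0): reg=0x5D
After byte 4 (0xE2): reg=0x34
After byte 5 (0xDA): reg=0x84
After byte 6 (0xB8): reg=0xB4
After byte 7 (0x15): reg=0x6E

Answer: 0x6E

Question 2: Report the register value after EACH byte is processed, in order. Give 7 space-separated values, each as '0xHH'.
0x14 0xDF 0x5D 0x34 0x84 0xB4 0x6E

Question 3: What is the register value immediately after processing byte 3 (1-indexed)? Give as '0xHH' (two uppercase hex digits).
After byte 1 (0x74): reg=0x14
After byte 2 (0x3D): reg=0xDF
After byte 3 (0xC0): reg=0x5D

Answer: 0x5D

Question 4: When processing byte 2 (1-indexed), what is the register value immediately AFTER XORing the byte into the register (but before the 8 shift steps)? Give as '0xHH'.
Register before byte 2: 0x14
Byte 2: 0x3D
0x14 XOR 0x3D = 0x29

Answer: 0x29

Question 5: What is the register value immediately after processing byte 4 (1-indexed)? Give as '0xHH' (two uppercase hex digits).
Answer: 0x34

Derivation:
After byte 1 (0x74): reg=0x14
After byte 2 (0x3D): reg=0xDF
After byte 3 (0xC0): reg=0x5D
After byte 4 (0xE2): reg=0x34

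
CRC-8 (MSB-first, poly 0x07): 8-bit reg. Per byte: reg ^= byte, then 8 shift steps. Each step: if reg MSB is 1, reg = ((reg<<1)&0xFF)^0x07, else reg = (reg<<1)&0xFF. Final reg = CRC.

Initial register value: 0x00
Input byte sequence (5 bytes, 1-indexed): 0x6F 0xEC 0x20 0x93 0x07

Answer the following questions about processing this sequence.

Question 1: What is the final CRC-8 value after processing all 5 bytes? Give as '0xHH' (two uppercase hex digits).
After byte 1 (0x6F): reg=0x0A
After byte 2 (0xEC): reg=0xBC
After byte 3 (0x20): reg=0xDD
After byte 4 (0x93): reg=0xED
After byte 5 (0x07): reg=0x98

Answer: 0x98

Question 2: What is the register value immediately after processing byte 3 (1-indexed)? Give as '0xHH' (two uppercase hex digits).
After byte 1 (0x6F): reg=0x0A
After byte 2 (0xEC): reg=0xBC
After byte 3 (0x20): reg=0xDD

Answer: 0xDD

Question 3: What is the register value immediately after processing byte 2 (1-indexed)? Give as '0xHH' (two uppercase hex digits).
Answer: 0xBC

Derivation:
After byte 1 (0x6F): reg=0x0A
After byte 2 (0xEC): reg=0xBC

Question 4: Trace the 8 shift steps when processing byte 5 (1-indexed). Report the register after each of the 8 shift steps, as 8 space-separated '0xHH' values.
Answer: 0xD3 0xA1 0x45 0x8A 0x13 0x26 0x4C 0x98

Derivation:
After byte 1 (0x6F): reg=0x0A
After byte 2 (0xEC): reg=0xBC
After byte 3 (0x20): reg=0xDD
After byte 4 (0x93): reg=0xED
Register before byte 5: 0xED
After XOR with byte 0x07: 0xEA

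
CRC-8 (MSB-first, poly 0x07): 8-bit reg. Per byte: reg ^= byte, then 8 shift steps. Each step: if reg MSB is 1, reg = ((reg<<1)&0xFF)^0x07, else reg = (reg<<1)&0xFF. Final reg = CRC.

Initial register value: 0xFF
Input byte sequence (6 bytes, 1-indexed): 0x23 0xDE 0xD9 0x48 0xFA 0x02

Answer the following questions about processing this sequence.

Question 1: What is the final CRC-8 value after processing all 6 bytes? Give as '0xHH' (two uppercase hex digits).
After byte 1 (0x23): reg=0x1A
After byte 2 (0xDE): reg=0x52
After byte 3 (0xD9): reg=0xB8
After byte 4 (0x48): reg=0xDE
After byte 5 (0xFA): reg=0xFC
After byte 6 (0x02): reg=0xF4

Answer: 0xF4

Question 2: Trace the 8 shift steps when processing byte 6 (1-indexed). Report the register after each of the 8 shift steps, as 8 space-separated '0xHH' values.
Answer: 0xFB 0xF1 0xE5 0xCD 0x9D 0x3D 0x7A 0xF4

Derivation:
After byte 1 (0x23): reg=0x1A
After byte 2 (0xDE): reg=0x52
After byte 3 (0xD9): reg=0xB8
After byte 4 (0x48): reg=0xDE
After byte 5 (0xFA): reg=0xFC
Register before byte 6: 0xFC
After XOR with byte 0x02: 0xFE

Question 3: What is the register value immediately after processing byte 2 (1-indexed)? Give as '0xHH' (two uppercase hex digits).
After byte 1 (0x23): reg=0x1A
After byte 2 (0xDE): reg=0x52

Answer: 0x52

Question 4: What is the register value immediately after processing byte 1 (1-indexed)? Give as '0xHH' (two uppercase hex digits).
After byte 1 (0x23): reg=0x1A

Answer: 0x1A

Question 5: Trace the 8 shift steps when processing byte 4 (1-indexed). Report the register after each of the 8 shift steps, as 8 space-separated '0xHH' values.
After byte 1 (0x23): reg=0x1A
After byte 2 (0xDE): reg=0x52
After byte 3 (0xD9): reg=0xB8
Register before byte 4: 0xB8
After XOR with byte 0x48: 0xF0

Answer: 0xE7 0xC9 0x95 0x2D 0x5A 0xB4 0x6F 0xDE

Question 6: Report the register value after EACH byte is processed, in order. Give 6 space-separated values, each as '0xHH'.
0x1A 0x52 0xB8 0xDE 0xFC 0xF4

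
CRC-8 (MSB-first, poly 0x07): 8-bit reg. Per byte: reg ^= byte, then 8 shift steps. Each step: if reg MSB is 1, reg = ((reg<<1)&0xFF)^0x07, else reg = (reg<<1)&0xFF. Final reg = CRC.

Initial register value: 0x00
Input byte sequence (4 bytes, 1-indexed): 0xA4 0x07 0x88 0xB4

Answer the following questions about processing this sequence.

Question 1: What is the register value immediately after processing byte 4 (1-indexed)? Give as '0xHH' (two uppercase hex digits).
Answer: 0xAA

Derivation:
After byte 1 (0xA4): reg=0x75
After byte 2 (0x07): reg=0x59
After byte 3 (0x88): reg=0x39
After byte 4 (0xB4): reg=0xAA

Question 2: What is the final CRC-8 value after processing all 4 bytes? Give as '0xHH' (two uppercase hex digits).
Answer: 0xAA

Derivation:
After byte 1 (0xA4): reg=0x75
After byte 2 (0x07): reg=0x59
After byte 3 (0x88): reg=0x39
After byte 4 (0xB4): reg=0xAA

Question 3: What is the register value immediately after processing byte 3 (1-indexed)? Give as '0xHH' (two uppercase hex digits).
After byte 1 (0xA4): reg=0x75
After byte 2 (0x07): reg=0x59
After byte 3 (0x88): reg=0x39

Answer: 0x39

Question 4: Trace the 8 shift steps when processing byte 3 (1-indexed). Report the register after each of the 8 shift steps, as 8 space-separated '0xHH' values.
Answer: 0xA5 0x4D 0x9A 0x33 0x66 0xCC 0x9F 0x39

Derivation:
After byte 1 (0xA4): reg=0x75
After byte 2 (0x07): reg=0x59
Register before byte 3: 0x59
After XOR with byte 0x88: 0xD1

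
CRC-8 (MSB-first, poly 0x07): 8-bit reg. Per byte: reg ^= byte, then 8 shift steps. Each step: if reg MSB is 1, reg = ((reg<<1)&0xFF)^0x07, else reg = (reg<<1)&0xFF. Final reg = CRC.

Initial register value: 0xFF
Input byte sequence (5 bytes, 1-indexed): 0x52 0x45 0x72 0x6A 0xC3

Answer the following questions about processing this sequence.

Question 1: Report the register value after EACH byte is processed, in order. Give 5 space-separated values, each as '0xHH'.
0x4A 0x2D 0x9A 0xDE 0x53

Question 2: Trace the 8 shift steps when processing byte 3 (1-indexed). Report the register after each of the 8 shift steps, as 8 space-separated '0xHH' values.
Answer: 0xBE 0x7B 0xF6 0xEB 0xD1 0xA5 0x4D 0x9A

Derivation:
After byte 1 (0x52): reg=0x4A
After byte 2 (0x45): reg=0x2D
Register before byte 3: 0x2D
After XOR with byte 0x72: 0x5F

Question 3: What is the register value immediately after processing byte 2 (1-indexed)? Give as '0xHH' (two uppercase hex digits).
Answer: 0x2D

Derivation:
After byte 1 (0x52): reg=0x4A
After byte 2 (0x45): reg=0x2D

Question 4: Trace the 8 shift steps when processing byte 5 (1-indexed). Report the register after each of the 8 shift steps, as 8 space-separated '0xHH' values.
After byte 1 (0x52): reg=0x4A
After byte 2 (0x45): reg=0x2D
After byte 3 (0x72): reg=0x9A
After byte 4 (0x6A): reg=0xDE
Register before byte 5: 0xDE
After XOR with byte 0xC3: 0x1D

Answer: 0x3A 0x74 0xE8 0xD7 0xA9 0x55 0xAA 0x53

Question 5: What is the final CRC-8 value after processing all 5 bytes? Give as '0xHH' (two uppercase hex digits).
Answer: 0x53

Derivation:
After byte 1 (0x52): reg=0x4A
After byte 2 (0x45): reg=0x2D
After byte 3 (0x72): reg=0x9A
After byte 4 (0x6A): reg=0xDE
After byte 5 (0xC3): reg=0x53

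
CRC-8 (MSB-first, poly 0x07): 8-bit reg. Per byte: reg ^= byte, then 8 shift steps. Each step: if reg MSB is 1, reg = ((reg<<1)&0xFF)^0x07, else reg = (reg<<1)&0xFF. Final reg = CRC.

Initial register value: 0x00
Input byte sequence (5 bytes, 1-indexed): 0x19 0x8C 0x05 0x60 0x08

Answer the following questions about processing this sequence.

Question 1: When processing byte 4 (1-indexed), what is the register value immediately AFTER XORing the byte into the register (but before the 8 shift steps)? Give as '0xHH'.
Answer: 0xA9

Derivation:
Register before byte 4: 0xC9
Byte 4: 0x60
0xC9 XOR 0x60 = 0xA9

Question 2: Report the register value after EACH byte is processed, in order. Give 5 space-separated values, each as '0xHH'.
0x4F 0x47 0xC9 0x56 0x9D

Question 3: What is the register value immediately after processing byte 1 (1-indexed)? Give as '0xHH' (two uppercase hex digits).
After byte 1 (0x19): reg=0x4F

Answer: 0x4F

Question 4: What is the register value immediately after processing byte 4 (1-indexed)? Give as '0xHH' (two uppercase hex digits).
Answer: 0x56

Derivation:
After byte 1 (0x19): reg=0x4F
After byte 2 (0x8C): reg=0x47
After byte 3 (0x05): reg=0xC9
After byte 4 (0x60): reg=0x56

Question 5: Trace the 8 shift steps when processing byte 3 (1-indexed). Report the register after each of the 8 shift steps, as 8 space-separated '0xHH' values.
Answer: 0x84 0x0F 0x1E 0x3C 0x78 0xF0 0xE7 0xC9

Derivation:
After byte 1 (0x19): reg=0x4F
After byte 2 (0x8C): reg=0x47
Register before byte 3: 0x47
After XOR with byte 0x05: 0x42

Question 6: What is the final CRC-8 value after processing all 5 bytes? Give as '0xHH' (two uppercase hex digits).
After byte 1 (0x19): reg=0x4F
After byte 2 (0x8C): reg=0x47
After byte 3 (0x05): reg=0xC9
After byte 4 (0x60): reg=0x56
After byte 5 (0x08): reg=0x9D

Answer: 0x9D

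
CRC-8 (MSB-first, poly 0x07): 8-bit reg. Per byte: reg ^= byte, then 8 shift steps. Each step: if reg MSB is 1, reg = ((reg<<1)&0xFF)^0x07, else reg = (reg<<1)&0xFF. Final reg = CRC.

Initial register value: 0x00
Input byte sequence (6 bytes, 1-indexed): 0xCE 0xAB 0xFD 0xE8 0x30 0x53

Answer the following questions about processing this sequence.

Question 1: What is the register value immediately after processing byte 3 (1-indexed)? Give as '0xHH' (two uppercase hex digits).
Answer: 0xD3

Derivation:
After byte 1 (0xCE): reg=0x64
After byte 2 (0xAB): reg=0x63
After byte 3 (0xFD): reg=0xD3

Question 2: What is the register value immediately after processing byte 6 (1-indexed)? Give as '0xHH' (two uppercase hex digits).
After byte 1 (0xCE): reg=0x64
After byte 2 (0xAB): reg=0x63
After byte 3 (0xFD): reg=0xD3
After byte 4 (0xE8): reg=0xA1
After byte 5 (0x30): reg=0xFE
After byte 6 (0x53): reg=0x4A

Answer: 0x4A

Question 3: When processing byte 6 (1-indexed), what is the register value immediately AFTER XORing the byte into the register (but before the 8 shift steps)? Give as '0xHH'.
Register before byte 6: 0xFE
Byte 6: 0x53
0xFE XOR 0x53 = 0xAD

Answer: 0xAD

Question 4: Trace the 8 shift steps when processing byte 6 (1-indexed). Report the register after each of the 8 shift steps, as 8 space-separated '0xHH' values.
After byte 1 (0xCE): reg=0x64
After byte 2 (0xAB): reg=0x63
After byte 3 (0xFD): reg=0xD3
After byte 4 (0xE8): reg=0xA1
After byte 5 (0x30): reg=0xFE
Register before byte 6: 0xFE
After XOR with byte 0x53: 0xAD

Answer: 0x5D 0xBA 0x73 0xE6 0xCB 0x91 0x25 0x4A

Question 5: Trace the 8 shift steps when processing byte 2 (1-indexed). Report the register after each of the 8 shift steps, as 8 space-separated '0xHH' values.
Answer: 0x99 0x35 0x6A 0xD4 0xAF 0x59 0xB2 0x63

Derivation:
After byte 1 (0xCE): reg=0x64
Register before byte 2: 0x64
After XOR with byte 0xAB: 0xCF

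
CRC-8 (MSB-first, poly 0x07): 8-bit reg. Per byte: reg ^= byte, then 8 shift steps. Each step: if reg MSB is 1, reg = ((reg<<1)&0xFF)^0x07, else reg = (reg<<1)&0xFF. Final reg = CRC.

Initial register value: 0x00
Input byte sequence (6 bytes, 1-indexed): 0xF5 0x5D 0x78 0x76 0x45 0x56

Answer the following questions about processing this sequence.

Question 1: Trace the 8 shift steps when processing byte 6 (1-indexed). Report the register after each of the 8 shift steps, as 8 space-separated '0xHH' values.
Answer: 0x0B 0x16 0x2C 0x58 0xB0 0x67 0xCE 0x9B

Derivation:
After byte 1 (0xF5): reg=0xC5
After byte 2 (0x5D): reg=0xC1
After byte 3 (0x78): reg=0x26
After byte 4 (0x76): reg=0xB7
After byte 5 (0x45): reg=0xD0
Register before byte 6: 0xD0
After XOR with byte 0x56: 0x86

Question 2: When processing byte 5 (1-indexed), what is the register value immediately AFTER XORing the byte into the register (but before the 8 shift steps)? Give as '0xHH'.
Answer: 0xF2

Derivation:
Register before byte 5: 0xB7
Byte 5: 0x45
0xB7 XOR 0x45 = 0xF2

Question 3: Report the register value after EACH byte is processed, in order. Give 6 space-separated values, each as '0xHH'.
0xC5 0xC1 0x26 0xB7 0xD0 0x9B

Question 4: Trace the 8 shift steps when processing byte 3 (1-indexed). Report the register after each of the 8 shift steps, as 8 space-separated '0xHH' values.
After byte 1 (0xF5): reg=0xC5
After byte 2 (0x5D): reg=0xC1
Register before byte 3: 0xC1
After XOR with byte 0x78: 0xB9

Answer: 0x75 0xEA 0xD3 0xA1 0x45 0x8A 0x13 0x26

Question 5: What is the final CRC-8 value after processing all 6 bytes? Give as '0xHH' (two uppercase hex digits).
After byte 1 (0xF5): reg=0xC5
After byte 2 (0x5D): reg=0xC1
After byte 3 (0x78): reg=0x26
After byte 4 (0x76): reg=0xB7
After byte 5 (0x45): reg=0xD0
After byte 6 (0x56): reg=0x9B

Answer: 0x9B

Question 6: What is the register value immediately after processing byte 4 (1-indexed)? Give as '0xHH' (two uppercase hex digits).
Answer: 0xB7

Derivation:
After byte 1 (0xF5): reg=0xC5
After byte 2 (0x5D): reg=0xC1
After byte 3 (0x78): reg=0x26
After byte 4 (0x76): reg=0xB7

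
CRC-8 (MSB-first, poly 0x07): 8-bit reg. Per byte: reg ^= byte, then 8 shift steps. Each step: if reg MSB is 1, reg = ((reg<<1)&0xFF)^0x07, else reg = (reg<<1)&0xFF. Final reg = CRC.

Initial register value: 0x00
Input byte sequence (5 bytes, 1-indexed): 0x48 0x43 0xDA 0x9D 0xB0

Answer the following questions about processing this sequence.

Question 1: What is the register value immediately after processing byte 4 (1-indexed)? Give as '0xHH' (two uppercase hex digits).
After byte 1 (0x48): reg=0xFF
After byte 2 (0x43): reg=0x3D
After byte 3 (0xDA): reg=0xBB
After byte 4 (0x9D): reg=0xF2

Answer: 0xF2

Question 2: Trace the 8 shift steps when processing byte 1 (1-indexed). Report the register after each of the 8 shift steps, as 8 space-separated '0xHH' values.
Answer: 0x90 0x27 0x4E 0x9C 0x3F 0x7E 0xFC 0xFF

Derivation:
Register before byte 1: 0x00
After XOR with byte 0x48: 0x48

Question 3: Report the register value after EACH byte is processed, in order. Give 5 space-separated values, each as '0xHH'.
0xFF 0x3D 0xBB 0xF2 0xC9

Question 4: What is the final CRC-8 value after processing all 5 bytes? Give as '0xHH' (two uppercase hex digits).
After byte 1 (0x48): reg=0xFF
After byte 2 (0x43): reg=0x3D
After byte 3 (0xDA): reg=0xBB
After byte 4 (0x9D): reg=0xF2
After byte 5 (0xB0): reg=0xC9

Answer: 0xC9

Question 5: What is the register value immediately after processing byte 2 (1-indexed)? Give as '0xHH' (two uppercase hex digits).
Answer: 0x3D

Derivation:
After byte 1 (0x48): reg=0xFF
After byte 2 (0x43): reg=0x3D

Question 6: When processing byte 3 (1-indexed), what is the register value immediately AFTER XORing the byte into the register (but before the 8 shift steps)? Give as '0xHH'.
Register before byte 3: 0x3D
Byte 3: 0xDA
0x3D XOR 0xDA = 0xE7

Answer: 0xE7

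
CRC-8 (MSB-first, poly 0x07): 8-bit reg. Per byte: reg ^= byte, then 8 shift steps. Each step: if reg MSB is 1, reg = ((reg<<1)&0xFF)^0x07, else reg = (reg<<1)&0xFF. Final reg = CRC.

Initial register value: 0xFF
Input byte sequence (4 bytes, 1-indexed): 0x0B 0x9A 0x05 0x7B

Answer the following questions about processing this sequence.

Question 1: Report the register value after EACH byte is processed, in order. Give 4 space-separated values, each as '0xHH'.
0xC2 0x8F 0xBF 0x52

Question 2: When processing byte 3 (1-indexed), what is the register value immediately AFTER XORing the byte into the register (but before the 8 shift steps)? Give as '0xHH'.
Answer: 0x8A

Derivation:
Register before byte 3: 0x8F
Byte 3: 0x05
0x8F XOR 0x05 = 0x8A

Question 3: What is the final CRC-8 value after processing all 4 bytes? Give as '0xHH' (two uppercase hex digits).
After byte 1 (0x0B): reg=0xC2
After byte 2 (0x9A): reg=0x8F
After byte 3 (0x05): reg=0xBF
After byte 4 (0x7B): reg=0x52

Answer: 0x52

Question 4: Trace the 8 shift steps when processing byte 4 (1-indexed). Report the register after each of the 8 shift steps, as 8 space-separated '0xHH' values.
Answer: 0x8F 0x19 0x32 0x64 0xC8 0x97 0x29 0x52

Derivation:
After byte 1 (0x0B): reg=0xC2
After byte 2 (0x9A): reg=0x8F
After byte 3 (0x05): reg=0xBF
Register before byte 4: 0xBF
After XOR with byte 0x7B: 0xC4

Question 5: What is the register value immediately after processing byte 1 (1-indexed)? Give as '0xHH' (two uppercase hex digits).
After byte 1 (0x0B): reg=0xC2

Answer: 0xC2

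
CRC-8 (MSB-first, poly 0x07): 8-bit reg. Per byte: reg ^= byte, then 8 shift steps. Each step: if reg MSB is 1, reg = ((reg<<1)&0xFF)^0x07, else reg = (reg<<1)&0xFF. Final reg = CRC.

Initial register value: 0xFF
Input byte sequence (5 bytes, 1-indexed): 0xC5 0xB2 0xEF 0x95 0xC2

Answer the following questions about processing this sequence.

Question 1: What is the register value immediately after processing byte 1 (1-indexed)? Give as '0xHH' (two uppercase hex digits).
After byte 1 (0xC5): reg=0xA6

Answer: 0xA6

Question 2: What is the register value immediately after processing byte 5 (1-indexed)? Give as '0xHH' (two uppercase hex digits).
After byte 1 (0xC5): reg=0xA6
After byte 2 (0xB2): reg=0x6C
After byte 3 (0xEF): reg=0x80
After byte 4 (0x95): reg=0x6B
After byte 5 (0xC2): reg=0x56

Answer: 0x56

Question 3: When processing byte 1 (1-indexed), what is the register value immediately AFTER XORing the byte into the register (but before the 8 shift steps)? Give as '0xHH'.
Register before byte 1: 0xFF
Byte 1: 0xC5
0xFF XOR 0xC5 = 0x3A

Answer: 0x3A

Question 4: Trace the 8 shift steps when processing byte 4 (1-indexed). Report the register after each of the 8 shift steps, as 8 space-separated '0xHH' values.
After byte 1 (0xC5): reg=0xA6
After byte 2 (0xB2): reg=0x6C
After byte 3 (0xEF): reg=0x80
Register before byte 4: 0x80
After XOR with byte 0x95: 0x15

Answer: 0x2A 0x54 0xA8 0x57 0xAE 0x5B 0xB6 0x6B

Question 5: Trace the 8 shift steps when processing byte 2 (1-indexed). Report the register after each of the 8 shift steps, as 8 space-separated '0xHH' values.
After byte 1 (0xC5): reg=0xA6
Register before byte 2: 0xA6
After XOR with byte 0xB2: 0x14

Answer: 0x28 0x50 0xA0 0x47 0x8E 0x1B 0x36 0x6C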